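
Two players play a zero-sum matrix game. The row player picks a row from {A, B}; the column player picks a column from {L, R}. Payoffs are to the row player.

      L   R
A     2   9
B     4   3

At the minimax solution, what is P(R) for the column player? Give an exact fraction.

1/4

Row minima: A → 2, B → 3; maximin = 3.
Column maxima: L → 4, R → 9; minimax = 4.
3 ≠ 4, so there is no saddle point; optimal play is mixed.
Let the row player play A with probability p. Expected payoff against L: 2p + 4(1−p) = −2p + 4; against R: 9p + 3(1−p) = 6p + 3.
Setting these equal: −2p + 4 = 6p + 3 ⇒ −8p = -1 ⇒ p = 1/8, and the value is (-2)·(1/8) + 4 = 15/4.
For the column player: with q = P(L), equating A's and B's payoffs gives −7q + 9 = q + 3 ⇒ q = 3/4.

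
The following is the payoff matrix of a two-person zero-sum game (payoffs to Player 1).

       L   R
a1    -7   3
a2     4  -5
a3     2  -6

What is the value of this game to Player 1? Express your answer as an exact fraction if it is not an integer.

Row minima: a1 → -7, a2 → -5, a3 → -6; maximin = -5.
Column maxima: L → 4, R → 3; minimax = 3.
-5 ≠ 3, so there is no saddle point; optimal play is mixed.
a3 is strictly dominated by a2, so Player 1 never plays it.
On the remaining 2×2 (a1, a2 vs L, R):
Let Player 1 play a1 with probability p. Expected payoff against L: (-7)p + 4(1−p) = −11p + 4; against R: 3p + (-5)(1−p) = 8p − 5.
Setting these equal: −11p + 4 = 8p − 5 ⇒ −19p = -9 ⇒ p = 9/19, and the value is (-11)·(9/19) + 4 = -23/19.
For Player 2: with q = P(L), equating a1's and a2's payoffs gives −10q + 3 = 9q − 5 ⇒ q = 8/19.

-23/19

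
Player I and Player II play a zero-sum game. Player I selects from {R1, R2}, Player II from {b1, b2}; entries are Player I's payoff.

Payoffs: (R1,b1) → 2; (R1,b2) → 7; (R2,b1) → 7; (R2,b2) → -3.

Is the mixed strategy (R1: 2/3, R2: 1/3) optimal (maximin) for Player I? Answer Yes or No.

Against b1 this mix gives (2/3)·2 + (1/3)·7 = 11/3.
Against b2 this mix gives (2/3)·7 + (1/3)·(-3) = 11/3.
All of Player II's active replies (b1, b2) yield 11/3, and no column does worse for Player I. The mix makes Player II indifferent and guarantees 11/3, so it is optimal.

Yes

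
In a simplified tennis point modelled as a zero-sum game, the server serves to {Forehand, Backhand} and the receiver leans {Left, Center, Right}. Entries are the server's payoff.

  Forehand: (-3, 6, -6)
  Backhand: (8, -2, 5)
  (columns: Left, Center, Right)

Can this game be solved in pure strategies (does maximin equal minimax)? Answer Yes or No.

No

Row minima: Forehand → -6, Backhand → -2; maximin = -2.
Column maxima: Left → 8, Center → 6, Right → 5; minimax = 5.
-2 ≠ 5, so no pure-strategy equilibrium exists.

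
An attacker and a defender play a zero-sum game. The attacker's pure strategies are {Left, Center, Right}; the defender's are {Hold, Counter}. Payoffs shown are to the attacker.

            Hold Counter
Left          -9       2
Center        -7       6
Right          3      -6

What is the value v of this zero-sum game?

-12/11

Row minima: Left → -9, Center → -7, Right → -6; maximin = -6.
Column maxima: Hold → 3, Counter → 6; minimax = 3.
-6 ≠ 3, so there is no saddle point; optimal play is mixed.
Left is strictly dominated by Center, so the attacker never plays it.
On the remaining 2×2 (Center, Right vs Hold, Counter):
Let the attacker play Center with probability p. Expected payoff against Hold: (-7)p + 3(1−p) = −10p + 3; against Counter: 6p + (-6)(1−p) = 12p − 6.
Setting these equal: −10p + 3 = 12p − 6 ⇒ −22p = -9 ⇒ p = 9/22, and the value is (-10)·(9/22) + 3 = -12/11.
For the defender: with q = P(Hold), equating Center's and Right's payoffs gives −13q + 6 = 9q − 6 ⇒ q = 6/11.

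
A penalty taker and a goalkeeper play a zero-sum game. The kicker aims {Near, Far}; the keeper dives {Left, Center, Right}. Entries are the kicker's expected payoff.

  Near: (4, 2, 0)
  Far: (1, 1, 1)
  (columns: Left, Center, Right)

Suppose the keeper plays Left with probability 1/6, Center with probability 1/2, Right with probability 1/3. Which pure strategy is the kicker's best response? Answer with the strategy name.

Near

Expected payoff of Near: (1/6)·4 + (1/2)·2 + (1/3)·0 = 5/3.
Expected payoff of Far: (1/6)·1 + (1/2)·1 + (1/3)·1 = 1.
The largest is 5/3, so the kicker's best response is Near.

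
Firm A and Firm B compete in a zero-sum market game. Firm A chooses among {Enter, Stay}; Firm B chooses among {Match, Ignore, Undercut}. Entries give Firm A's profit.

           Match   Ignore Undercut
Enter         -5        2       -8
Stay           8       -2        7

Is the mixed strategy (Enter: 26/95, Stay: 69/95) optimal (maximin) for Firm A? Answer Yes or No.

No

Against Match this mix gives (26/95)·(-5) + (69/95)·8 = 422/95.
Against Ignore this mix gives (26/95)·2 + (69/95)·(-2) = -86/95.
Against Undercut this mix gives (26/95)·(-8) + (69/95)·7 = 55/19.
Firm B will play Ignore, holding Firm A to -86/95. Shifting weight toward the row that does better against Ignore would raise this floor (the equalizing mix achieves -2/19 against both Ignore and Undercut), so the proposed strategy is not optimal.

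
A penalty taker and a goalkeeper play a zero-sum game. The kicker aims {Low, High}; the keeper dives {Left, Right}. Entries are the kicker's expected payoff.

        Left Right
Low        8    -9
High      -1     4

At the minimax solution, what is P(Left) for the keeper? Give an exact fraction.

13/22

Row minima: Low → -9, High → -1; maximin = -1.
Column maxima: Left → 8, Right → 4; minimax = 4.
-1 ≠ 4, so there is no saddle point; optimal play is mixed.
Let the kicker play Low with probability p. Expected payoff against Left: 8p + (-1)(1−p) = 9p − 1; against Right: (-9)p + 4(1−p) = −13p + 4.
Setting these equal: 9p − 1 = −13p + 4 ⇒ 22p = 5 ⇒ p = 5/22, and the value is (9)·(5/22) − 1 = 23/22.
For the keeper: with q = P(Left), equating Low's and High's payoffs gives 17q − 9 = −5q + 4 ⇒ q = 13/22.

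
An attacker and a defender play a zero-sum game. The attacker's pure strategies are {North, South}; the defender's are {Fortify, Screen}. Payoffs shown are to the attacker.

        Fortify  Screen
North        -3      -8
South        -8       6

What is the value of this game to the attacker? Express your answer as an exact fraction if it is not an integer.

-82/19

Row minima: North → -8, South → -8; maximin = -8.
Column maxima: Fortify → -3, Screen → 6; minimax = -3.
-8 ≠ -3, so there is no saddle point; optimal play is mixed.
Let the attacker play North with probability p. Expected payoff against Fortify: (-3)p + (-8)(1−p) = 5p − 8; against Screen: (-8)p + 6(1−p) = −14p + 6.
Setting these equal: 5p − 8 = −14p + 6 ⇒ 19p = 14 ⇒ p = 14/19, and the value is (5)·(14/19) − 8 = -82/19.
For the defender: with q = P(Fortify), equating North's and South's payoffs gives 5q − 8 = −14q + 6 ⇒ q = 14/19.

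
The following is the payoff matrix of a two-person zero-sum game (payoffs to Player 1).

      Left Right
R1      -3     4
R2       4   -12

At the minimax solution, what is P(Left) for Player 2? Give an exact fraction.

Row minima: R1 → -3, R2 → -12; maximin = -3.
Column maxima: Left → 4, Right → 4; minimax = 4.
-3 ≠ 4, so there is no saddle point; optimal play is mixed.
Let Player 1 play R1 with probability p. Expected payoff against Left: (-3)p + 4(1−p) = −7p + 4; against Right: 4p + (-12)(1−p) = 16p − 12.
Setting these equal: −7p + 4 = 16p − 12 ⇒ −23p = -16 ⇒ p = 16/23, and the value is (-7)·(16/23) + 4 = -20/23.
For Player 2: with q = P(Left), equating R1's and R2's payoffs gives −7q + 4 = 16q − 12 ⇒ q = 16/23.

16/23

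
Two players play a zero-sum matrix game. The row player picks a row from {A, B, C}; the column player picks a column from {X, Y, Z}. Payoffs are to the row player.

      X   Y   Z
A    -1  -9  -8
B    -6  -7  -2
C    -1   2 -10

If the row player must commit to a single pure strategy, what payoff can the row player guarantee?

Row minima: A → -9, B → -7, C → -10.
The best of these is -7.

-7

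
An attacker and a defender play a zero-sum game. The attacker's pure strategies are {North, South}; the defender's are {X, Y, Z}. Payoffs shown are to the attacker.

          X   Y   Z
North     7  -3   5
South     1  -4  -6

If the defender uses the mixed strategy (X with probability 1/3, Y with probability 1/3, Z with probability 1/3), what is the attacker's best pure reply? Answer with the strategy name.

Expected payoff of North: (1/3)·7 + (1/3)·(-3) + (1/3)·5 = 3.
Expected payoff of South: (1/3)·1 + (1/3)·(-4) + (1/3)·(-6) = -3.
The largest is 3, so the attacker's best response is North.

North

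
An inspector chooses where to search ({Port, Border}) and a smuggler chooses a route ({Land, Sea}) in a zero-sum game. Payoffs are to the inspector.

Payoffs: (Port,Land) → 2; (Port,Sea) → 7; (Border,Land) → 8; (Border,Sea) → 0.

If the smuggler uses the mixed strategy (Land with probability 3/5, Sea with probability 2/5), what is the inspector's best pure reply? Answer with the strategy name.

Border

Expected payoff of Port: (3/5)·2 + (2/5)·7 = 4.
Expected payoff of Border: (3/5)·8 + (2/5)·0 = 24/5.
The largest is 24/5, so the inspector's best response is Border.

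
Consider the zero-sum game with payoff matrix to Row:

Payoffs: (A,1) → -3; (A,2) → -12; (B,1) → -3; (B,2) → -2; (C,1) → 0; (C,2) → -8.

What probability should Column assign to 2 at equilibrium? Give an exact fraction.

1/3

Row minima: A → -12, B → -3, C → -8; maximin = -3.
Column maxima: 1 → 0, 2 → -2; minimax = -2.
-3 ≠ -2, so there is no saddle point; optimal play is mixed.
A is strictly dominated by C, so Row never plays it.
On the remaining 2×2 (B, C vs 1, 2):
Let Row play B with probability p. Expected payoff against 1: (-3)p + 0(1−p) = −3p; against 2: (-2)p + (-8)(1−p) = 6p − 8.
Setting these equal: −3p = 6p − 8 ⇒ −9p = -8 ⇒ p = 8/9, and the value is (-3)·(8/9) = -8/3.
For Column: with q = P(1), equating B's and C's payoffs gives −q − 2 = 8q − 8 ⇒ q = 2/3.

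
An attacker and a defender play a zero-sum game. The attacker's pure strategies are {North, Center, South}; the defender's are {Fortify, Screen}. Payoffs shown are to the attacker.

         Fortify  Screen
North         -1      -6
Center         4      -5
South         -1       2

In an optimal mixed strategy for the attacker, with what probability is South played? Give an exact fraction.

3/4

Row minima: North → -6, Center → -5, South → -1; maximin = -1.
Column maxima: Fortify → 4, Screen → 2; minimax = 2.
-1 ≠ 2, so there is no saddle point; optimal play is mixed.
North is strictly dominated by Center, so the attacker never plays it.
On the remaining 2×2 (Center, South vs Fortify, Screen):
Let the attacker play Center with probability p. Expected payoff against Fortify: 4p + (-1)(1−p) = 5p − 1; against Screen: (-5)p + 2(1−p) = −7p + 2.
Setting these equal: 5p − 1 = −7p + 2 ⇒ 12p = 3 ⇒ p = 1/4, and the value is (5)·(1/4) − 1 = 1/4.
For the defender: with q = P(Fortify), equating Center's and South's payoffs gives 9q − 5 = −3q + 2 ⇒ q = 7/12.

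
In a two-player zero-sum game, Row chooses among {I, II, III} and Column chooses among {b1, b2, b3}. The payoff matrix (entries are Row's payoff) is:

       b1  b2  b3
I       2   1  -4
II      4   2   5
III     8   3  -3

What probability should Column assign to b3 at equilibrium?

1/9

Row minima: I → -4, II → 2, III → -3; maximin = 2.
Column maxima: b1 → 8, b2 → 3, b3 → 5; minimax = 3.
2 ≠ 3, so there is no saddle point; optimal play is mixed.
I is strictly dominated by II, so Row never plays it.
b1 is strictly dominated by b2 (it gives Row strictly more in every row), so Column never plays it.
On the remaining 2×2 (II, III vs b2, b3):
Let Row play II with probability p. Expected payoff against b2: 2p + 3(1−p) = −p + 3; against b3: 5p + (-3)(1−p) = 8p − 3.
Setting these equal: −p + 3 = 8p − 3 ⇒ −9p = -6 ⇒ p = 2/3, and the value is (-1)·(2/3) + 3 = 7/3.
For Column: with q = P(b2), equating II's and III's payoffs gives −3q + 5 = 6q − 3 ⇒ q = 8/9.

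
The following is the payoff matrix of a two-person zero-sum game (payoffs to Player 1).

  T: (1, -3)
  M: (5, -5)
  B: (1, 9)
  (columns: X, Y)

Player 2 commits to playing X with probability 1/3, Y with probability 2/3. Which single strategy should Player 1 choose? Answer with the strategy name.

B

Expected payoff of T: (1/3)·1 + (2/3)·(-3) = -5/3.
Expected payoff of M: (1/3)·5 + (2/3)·(-5) = -5/3.
Expected payoff of B: (1/3)·1 + (2/3)·9 = 19/3.
The largest is 19/3, so Player 1's best response is B.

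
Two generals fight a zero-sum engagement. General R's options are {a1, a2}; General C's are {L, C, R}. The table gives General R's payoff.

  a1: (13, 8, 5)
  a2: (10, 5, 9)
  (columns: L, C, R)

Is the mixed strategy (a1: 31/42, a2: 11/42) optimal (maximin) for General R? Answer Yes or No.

No

Against L this mix gives (31/42)·13 + (11/42)·10 = 171/14.
Against C this mix gives (31/42)·8 + (11/42)·5 = 101/14.
Against R this mix gives (31/42)·5 + (11/42)·9 = 127/21.
General C will play R, holding General R to 127/21. Shifting weight toward the row that does better against R would raise this floor (the equalizing mix achieves 47/7 against both R and C), so the proposed strategy is not optimal.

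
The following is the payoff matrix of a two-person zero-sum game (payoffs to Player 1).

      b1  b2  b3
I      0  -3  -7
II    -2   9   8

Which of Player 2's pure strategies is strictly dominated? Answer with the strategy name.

b2

b3 holds Player 1's payoff strictly below b2 in every row: -7 < -3, 8 < 9.
So b2 is strictly dominated for Player 2.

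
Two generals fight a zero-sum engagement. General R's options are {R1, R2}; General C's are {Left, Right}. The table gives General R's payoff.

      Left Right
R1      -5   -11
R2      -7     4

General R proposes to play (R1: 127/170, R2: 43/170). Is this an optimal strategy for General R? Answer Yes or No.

No

Against Left this mix gives (127/170)·(-5) + (43/170)·(-7) = -468/85.
Against Right this mix gives (127/170)·(-11) + (43/170)·4 = -245/34.
General C will play Right, holding General R to -245/34. Shifting weight toward the row that does better against Right would raise this floor (the equalizing mix achieves -97/17 against both Right and Left), so the proposed strategy is not optimal.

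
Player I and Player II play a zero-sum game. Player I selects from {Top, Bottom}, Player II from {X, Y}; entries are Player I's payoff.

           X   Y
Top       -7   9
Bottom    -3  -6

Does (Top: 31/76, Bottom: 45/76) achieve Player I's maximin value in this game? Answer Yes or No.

No

Against X this mix gives (31/76)·(-7) + (45/76)·(-3) = -88/19.
Against Y this mix gives (31/76)·9 + (45/76)·(-6) = 9/76.
Player II will play X, holding Player I to -88/19. Shifting weight toward the row that does better against X would raise this floor (the equalizing mix achieves -69/19 against both X and Y), so the proposed strategy is not optimal.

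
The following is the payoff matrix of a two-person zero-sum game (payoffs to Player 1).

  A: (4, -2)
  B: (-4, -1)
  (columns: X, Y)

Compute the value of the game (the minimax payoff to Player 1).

Row minima: A → -2, B → -4; maximin = -2.
Column maxima: X → 4, Y → -1; minimax = -1.
-2 ≠ -1, so there is no saddle point; optimal play is mixed.
Let Player 1 play A with probability p. Expected payoff against X: 4p + (-4)(1−p) = 8p − 4; against Y: (-2)p + (-1)(1−p) = −p − 1.
Setting these equal: 8p − 4 = −p − 1 ⇒ 9p = 3 ⇒ p = 1/3, and the value is (8)·(1/3) − 4 = -4/3.
For Player 2: with q = P(X), equating A's and B's payoffs gives 6q − 2 = −3q − 1 ⇒ q = 1/9.

-4/3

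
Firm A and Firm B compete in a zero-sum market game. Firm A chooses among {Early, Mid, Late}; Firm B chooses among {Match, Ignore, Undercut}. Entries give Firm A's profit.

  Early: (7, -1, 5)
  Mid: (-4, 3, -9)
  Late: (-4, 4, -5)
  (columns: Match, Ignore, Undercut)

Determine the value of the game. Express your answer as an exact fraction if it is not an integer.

1

Row minima: Early → -1, Mid → -9, Late → -5; maximin = -1.
Column maxima: Match → 7, Ignore → 4, Undercut → 5; minimax = 4.
-1 ≠ 4, so there is no saddle point; optimal play is mixed.
Match is strictly dominated by Undercut (it gives Firm A strictly more in every row), so Firm B never plays it.
With Match eliminated, Mid is strictly dominated by Late (Late gives Firm A strictly more in every remaining column), so Firm A never plays it.
On the remaining 2×2 (Early, Late vs Ignore, Undercut):
Let Firm A play Early with probability p. Expected payoff against Ignore: (-1)p + 4(1−p) = −5p + 4; against Undercut: 5p + (-5)(1−p) = 10p − 5.
Setting these equal: −5p + 4 = 10p − 5 ⇒ −15p = -9 ⇒ p = 3/5, and the value is (-5)·(3/5) + 4 = 1.
For Firm B: with q = P(Ignore), equating Early's and Late's payoffs gives −6q + 5 = 9q − 5 ⇒ q = 2/3.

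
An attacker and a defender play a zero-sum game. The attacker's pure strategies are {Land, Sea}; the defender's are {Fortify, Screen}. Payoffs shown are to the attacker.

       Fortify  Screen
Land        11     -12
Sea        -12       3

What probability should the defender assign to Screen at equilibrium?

Row minima: Land → -12, Sea → -12; maximin = -12.
Column maxima: Fortify → 11, Screen → 3; minimax = 3.
-12 ≠ 3, so there is no saddle point; optimal play is mixed.
Let the attacker play Land with probability p. Expected payoff against Fortify: 11p + (-12)(1−p) = 23p − 12; against Screen: (-12)p + 3(1−p) = −15p + 3.
Setting these equal: 23p − 12 = −15p + 3 ⇒ 38p = 15 ⇒ p = 15/38, and the value is (23)·(15/38) − 12 = -111/38.
For the defender: with q = P(Fortify), equating Land's and Sea's payoffs gives 23q − 12 = −15q + 3 ⇒ q = 15/38.

23/38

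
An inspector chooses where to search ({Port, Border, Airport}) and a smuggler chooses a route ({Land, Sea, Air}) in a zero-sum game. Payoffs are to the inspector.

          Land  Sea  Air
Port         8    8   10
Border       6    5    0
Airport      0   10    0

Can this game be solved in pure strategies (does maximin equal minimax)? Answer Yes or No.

Yes

Row minima: Port → 8, Border → 0, Airport → 0; maximin = 8.
Column maxima: Land → 8, Sea → 10, Air → 10; minimax = 8.
maximin = minimax = 8, so a saddle point exists.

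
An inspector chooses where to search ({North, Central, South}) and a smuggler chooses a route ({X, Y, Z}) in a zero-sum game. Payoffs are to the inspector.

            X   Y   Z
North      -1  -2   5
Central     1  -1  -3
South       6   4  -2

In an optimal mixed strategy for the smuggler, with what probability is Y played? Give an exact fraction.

Row minima: North → -2, Central → -3, South → -2; maximin = -2.
Column maxima: X → 6, Y → 4, Z → 5; minimax = 4.
-2 ≠ 4, so there is no saddle point; optimal play is mixed.
Central is strictly dominated by South, so the inspector never plays it.
X is strictly dominated by Y (it gives the inspector strictly more in every row), so the smuggler never plays it.
On the remaining 2×2 (North, South vs Y, Z):
Let the inspector play North with probability p. Expected payoff against Y: (-2)p + 4(1−p) = −6p + 4; against Z: 5p + (-2)(1−p) = 7p − 2.
Setting these equal: −6p + 4 = 7p − 2 ⇒ −13p = -6 ⇒ p = 6/13, and the value is (-6)·(6/13) + 4 = 16/13.
For the smuggler: with q = P(Y), equating North's and South's payoffs gives −7q + 5 = 6q − 2 ⇒ q = 7/13.

7/13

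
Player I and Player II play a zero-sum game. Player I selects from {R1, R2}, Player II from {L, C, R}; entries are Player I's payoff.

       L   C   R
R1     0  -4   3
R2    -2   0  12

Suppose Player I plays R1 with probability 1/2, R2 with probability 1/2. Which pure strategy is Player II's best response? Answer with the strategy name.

C

If Player II plays L, Player I's expected payoff is (1/2)·0 + (1/2)·(-2) = -1.
If Player II plays C, Player I's expected payoff is (1/2)·(-4) + (1/2)·0 = -2.
If Player II plays R, Player I's expected payoff is (1/2)·3 + (1/2)·12 = 15/2.
Player II minimizes Player I's payoff; the smallest is -2, so the best response is C.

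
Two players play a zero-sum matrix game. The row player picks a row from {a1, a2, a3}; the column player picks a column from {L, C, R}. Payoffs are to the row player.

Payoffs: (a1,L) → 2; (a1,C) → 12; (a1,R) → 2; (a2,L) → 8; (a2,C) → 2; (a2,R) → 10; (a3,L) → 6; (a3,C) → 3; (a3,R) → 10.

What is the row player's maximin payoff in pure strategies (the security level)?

3

Row minima: a1 → 2, a2 → 2, a3 → 3.
The best of these is 3.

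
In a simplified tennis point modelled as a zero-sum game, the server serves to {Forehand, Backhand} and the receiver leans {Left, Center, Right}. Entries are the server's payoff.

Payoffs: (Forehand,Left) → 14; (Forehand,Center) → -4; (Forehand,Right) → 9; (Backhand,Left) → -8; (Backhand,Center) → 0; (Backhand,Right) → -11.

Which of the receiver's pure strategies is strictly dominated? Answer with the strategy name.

Left

Right holds the server's payoff strictly below Left in every row: 9 < 14, -11 < -8.
So Left is strictly dominated for the receiver.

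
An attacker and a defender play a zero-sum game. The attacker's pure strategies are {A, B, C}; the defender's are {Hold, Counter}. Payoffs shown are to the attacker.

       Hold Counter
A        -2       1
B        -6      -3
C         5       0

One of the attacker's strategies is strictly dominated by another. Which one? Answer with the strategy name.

B

A gives a strictly higher payoff than B against every column: -2 > -6, 1 > -3.
So B is strictly dominated and the attacker never plays it.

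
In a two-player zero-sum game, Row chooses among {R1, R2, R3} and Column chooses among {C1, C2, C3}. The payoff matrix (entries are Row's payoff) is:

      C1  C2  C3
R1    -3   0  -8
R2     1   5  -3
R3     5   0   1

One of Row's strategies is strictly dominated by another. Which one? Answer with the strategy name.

R1

R2 gives a strictly higher payoff than R1 against every column: 1 > -3, 5 > 0, -3 > -8.
So R1 is strictly dominated and Row never plays it.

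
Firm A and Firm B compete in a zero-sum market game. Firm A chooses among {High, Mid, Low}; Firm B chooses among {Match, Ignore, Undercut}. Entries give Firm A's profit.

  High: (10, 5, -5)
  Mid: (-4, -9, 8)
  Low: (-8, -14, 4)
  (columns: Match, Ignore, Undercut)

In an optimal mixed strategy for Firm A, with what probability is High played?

17/27

Row minima: High → -5, Mid → -9, Low → -14; maximin = -5.
Column maxima: Match → 10, Ignore → 5, Undercut → 8; minimax = 5.
-5 ≠ 5, so there is no saddle point; optimal play is mixed.
Low is strictly dominated by Mid, so Firm A never plays it.
Match is strictly dominated by Ignore (it gives Firm A strictly more in every row), so Firm B never plays it.
On the remaining 2×2 (High, Mid vs Ignore, Undercut):
Let Firm A play High with probability p. Expected payoff against Ignore: 5p + (-9)(1−p) = 14p − 9; against Undercut: (-5)p + 8(1−p) = −13p + 8.
Setting these equal: 14p − 9 = −13p + 8 ⇒ 27p = 17 ⇒ p = 17/27, and the value is (14)·(17/27) − 9 = -5/27.
For Firm B: with q = P(Ignore), equating High's and Mid's payoffs gives 10q − 5 = −17q + 8 ⇒ q = 13/27.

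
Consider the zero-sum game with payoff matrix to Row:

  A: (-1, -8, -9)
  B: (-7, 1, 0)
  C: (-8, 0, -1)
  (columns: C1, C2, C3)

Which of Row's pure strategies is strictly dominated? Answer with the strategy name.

B gives a strictly higher payoff than C against every column: -7 > -8, 1 > 0, 0 > -1.
So C is strictly dominated and Row never plays it.

C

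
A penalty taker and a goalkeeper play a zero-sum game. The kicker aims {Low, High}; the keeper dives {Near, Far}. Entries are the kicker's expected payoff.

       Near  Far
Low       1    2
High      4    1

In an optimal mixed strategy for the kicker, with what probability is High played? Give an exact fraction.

Row minima: Low → 1, High → 1; maximin = 1.
Column maxima: Near → 4, Far → 2; minimax = 2.
1 ≠ 2, so there is no saddle point; optimal play is mixed.
Let the kicker play Low with probability p. Expected payoff against Near: 1p + 4(1−p) = −3p + 4; against Far: 2p + 1(1−p) = p + 1.
Setting these equal: −3p + 4 = p + 1 ⇒ −4p = -3 ⇒ p = 3/4, and the value is (-3)·(3/4) + 4 = 7/4.
For the keeper: with q = P(Near), equating Low's and High's payoffs gives −q + 2 = 3q + 1 ⇒ q = 1/4.

1/4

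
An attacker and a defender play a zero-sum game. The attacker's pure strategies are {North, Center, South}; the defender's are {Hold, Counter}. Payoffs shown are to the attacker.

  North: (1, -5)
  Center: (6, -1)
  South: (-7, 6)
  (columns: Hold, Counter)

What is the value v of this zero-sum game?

Row minima: North → -5, Center → -1, South → -7; maximin = -1.
Column maxima: Hold → 6, Counter → 6; minimax = 6.
-1 ≠ 6, so there is no saddle point; optimal play is mixed.
North is strictly dominated by Center, so the attacker never plays it.
On the remaining 2×2 (Center, South vs Hold, Counter):
Let the attacker play Center with probability p. Expected payoff against Hold: 6p + (-7)(1−p) = 13p − 7; against Counter: (-1)p + 6(1−p) = −7p + 6.
Setting these equal: 13p − 7 = −7p + 6 ⇒ 20p = 13 ⇒ p = 13/20, and the value is (13)·(13/20) − 7 = 29/20.
For the defender: with q = P(Hold), equating Center's and South's payoffs gives 7q − 1 = −13q + 6 ⇒ q = 7/20.

29/20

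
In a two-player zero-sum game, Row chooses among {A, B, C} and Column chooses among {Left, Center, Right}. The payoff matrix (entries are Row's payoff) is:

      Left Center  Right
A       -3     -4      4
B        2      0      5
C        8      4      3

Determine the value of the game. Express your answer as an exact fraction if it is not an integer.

10/3

Row minima: A → -4, B → 0, C → 3; maximin = 3.
Column maxima: Left → 8, Center → 4, Right → 5; minimax = 4.
3 ≠ 4, so there is no saddle point; optimal play is mixed.
A is strictly dominated by B, so Row never plays it.
Left is strictly dominated by Center (it gives Row strictly more in every row), so Column never plays it.
On the remaining 2×2 (B, C vs Center, Right):
Let Row play B with probability p. Expected payoff against Center: 0p + 4(1−p) = −4p + 4; against Right: 5p + 3(1−p) = 2p + 3.
Setting these equal: −4p + 4 = 2p + 3 ⇒ −6p = -1 ⇒ p = 1/6, and the value is (-4)·(1/6) + 4 = 10/3.
For Column: with q = P(Center), equating B's and C's payoffs gives −5q + 5 = q + 3 ⇒ q = 1/3.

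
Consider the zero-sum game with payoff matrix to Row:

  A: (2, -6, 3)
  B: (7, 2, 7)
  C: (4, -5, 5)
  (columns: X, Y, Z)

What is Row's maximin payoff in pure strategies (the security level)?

2

Row minima: A → -6, B → 2, C → -5.
The best of these is 2.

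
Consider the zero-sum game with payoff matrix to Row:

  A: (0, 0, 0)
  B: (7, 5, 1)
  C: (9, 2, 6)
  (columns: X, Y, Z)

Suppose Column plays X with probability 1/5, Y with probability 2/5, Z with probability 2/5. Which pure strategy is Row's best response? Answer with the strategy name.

C

Expected payoff of A: (1/5)·0 + (2/5)·0 + (2/5)·0 = 0.
Expected payoff of B: (1/5)·7 + (2/5)·5 + (2/5)·1 = 19/5.
Expected payoff of C: (1/5)·9 + (2/5)·2 + (2/5)·6 = 5.
The largest is 5, so Row's best response is C.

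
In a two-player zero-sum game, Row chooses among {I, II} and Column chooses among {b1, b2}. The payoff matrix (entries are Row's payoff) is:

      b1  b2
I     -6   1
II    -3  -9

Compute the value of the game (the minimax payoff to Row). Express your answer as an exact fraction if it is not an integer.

-57/13

Row minima: I → -6, II → -9; maximin = -6.
Column maxima: b1 → -3, b2 → 1; minimax = -3.
-6 ≠ -3, so there is no saddle point; optimal play is mixed.
Let Row play I with probability p. Expected payoff against b1: (-6)p + (-3)(1−p) = −3p − 3; against b2: 1p + (-9)(1−p) = 10p − 9.
Setting these equal: −3p − 3 = 10p − 9 ⇒ −13p = -6 ⇒ p = 6/13, and the value is (-3)·(6/13) − 3 = -57/13.
For Column: with q = P(b1), equating I's and II's payoffs gives −7q + 1 = 6q − 9 ⇒ q = 10/13.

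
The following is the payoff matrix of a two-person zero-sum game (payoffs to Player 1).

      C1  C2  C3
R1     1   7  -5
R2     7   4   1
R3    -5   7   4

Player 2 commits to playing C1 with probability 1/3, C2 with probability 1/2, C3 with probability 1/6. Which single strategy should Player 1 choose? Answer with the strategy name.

Expected payoff of R1: (1/3)·1 + (1/2)·7 + (1/6)·(-5) = 3.
Expected payoff of R2: (1/3)·7 + (1/2)·4 + (1/6)·1 = 9/2.
Expected payoff of R3: (1/3)·(-5) + (1/2)·7 + (1/6)·4 = 5/2.
The largest is 9/2, so Player 1's best response is R2.

R2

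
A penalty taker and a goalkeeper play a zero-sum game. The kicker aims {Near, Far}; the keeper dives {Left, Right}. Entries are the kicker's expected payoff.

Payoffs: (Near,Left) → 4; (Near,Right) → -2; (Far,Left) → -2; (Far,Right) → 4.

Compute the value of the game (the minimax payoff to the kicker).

1

Row minima: Near → -2, Far → -2; maximin = -2.
Column maxima: Left → 4, Right → 4; minimax = 4.
-2 ≠ 4, so there is no saddle point; optimal play is mixed.
Let the kicker play Near with probability p. Expected payoff against Left: 4p + (-2)(1−p) = 6p − 2; against Right: (-2)p + 4(1−p) = −6p + 4.
Setting these equal: 6p − 2 = −6p + 4 ⇒ 12p = 6 ⇒ p = 1/2, and the value is (6)·(1/2) − 2 = 1.
For the keeper: with q = P(Left), equating Near's and Far's payoffs gives 6q − 2 = −6q + 4 ⇒ q = 1/2.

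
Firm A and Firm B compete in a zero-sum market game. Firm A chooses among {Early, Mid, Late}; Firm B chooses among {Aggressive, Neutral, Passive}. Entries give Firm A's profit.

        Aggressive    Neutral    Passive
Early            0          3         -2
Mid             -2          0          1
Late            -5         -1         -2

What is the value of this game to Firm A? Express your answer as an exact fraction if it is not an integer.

Row minima: Early → -2, Mid → -2, Late → -5; maximin = -2.
Column maxima: Aggressive → 0, Neutral → 3, Passive → 1; minimax = 0.
-2 ≠ 0, so there is no saddle point; optimal play is mixed.
Late is strictly dominated by Mid, so Firm A never plays it.
Neutral is strictly dominated by Aggressive (it gives Firm A strictly more in every row), so Firm B never plays it.
On the remaining 2×2 (Early, Mid vs Aggressive, Passive):
Let Firm A play Early with probability p. Expected payoff against Aggressive: 0p + (-2)(1−p) = 2p − 2; against Passive: (-2)p + 1(1−p) = −3p + 1.
Setting these equal: 2p − 2 = −3p + 1 ⇒ 5p = 3 ⇒ p = 3/5, and the value is (2)·(3/5) − 2 = -4/5.
For Firm B: with q = P(Aggressive), equating Early's and Mid's payoffs gives 2q − 2 = −3q + 1 ⇒ q = 3/5.

-4/5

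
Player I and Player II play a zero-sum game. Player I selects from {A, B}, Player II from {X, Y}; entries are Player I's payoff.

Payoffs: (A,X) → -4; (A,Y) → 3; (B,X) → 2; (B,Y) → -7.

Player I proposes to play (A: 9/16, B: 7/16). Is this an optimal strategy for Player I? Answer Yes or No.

Against X this mix gives (9/16)·(-4) + (7/16)·2 = -11/8.
Against Y this mix gives (9/16)·3 + (7/16)·(-7) = -11/8.
All of Player II's active replies (X, Y) yield -11/8, and no column does worse for Player I. The mix makes Player II indifferent and guarantees -11/8, so it is optimal.

Yes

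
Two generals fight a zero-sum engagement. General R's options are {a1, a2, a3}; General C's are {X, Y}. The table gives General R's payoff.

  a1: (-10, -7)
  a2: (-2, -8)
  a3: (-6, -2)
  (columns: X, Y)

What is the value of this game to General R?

Row minima: a1 → -10, a2 → -8, a3 → -6; maximin = -6.
Column maxima: X → -2, Y → -2; minimax = -2.
-6 ≠ -2, so there is no saddle point; optimal play is mixed.
a1 is strictly dominated by a3, so General R never plays it.
On the remaining 2×2 (a2, a3 vs X, Y):
Let General R play a2 with probability p. Expected payoff against X: (-2)p + (-6)(1−p) = 4p − 6; against Y: (-8)p + (-2)(1−p) = −6p − 2.
Setting these equal: 4p − 6 = −6p − 2 ⇒ 10p = 4 ⇒ p = 2/5, and the value is (4)·(2/5) − 6 = -22/5.
For General C: with q = P(X), equating a2's and a3's payoffs gives 6q − 8 = −4q − 2 ⇒ q = 3/5.

-22/5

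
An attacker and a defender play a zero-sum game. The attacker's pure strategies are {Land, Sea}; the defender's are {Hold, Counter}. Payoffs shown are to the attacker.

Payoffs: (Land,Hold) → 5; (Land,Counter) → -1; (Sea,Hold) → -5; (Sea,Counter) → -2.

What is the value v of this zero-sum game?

-1

Row minima: Land → -1, Sea → -5; maximin = -1.
Column maxima: Hold → 5, Counter → -1; minimax = -1.
Since maximin = minimax = -1, there is a saddle point and the value is -1.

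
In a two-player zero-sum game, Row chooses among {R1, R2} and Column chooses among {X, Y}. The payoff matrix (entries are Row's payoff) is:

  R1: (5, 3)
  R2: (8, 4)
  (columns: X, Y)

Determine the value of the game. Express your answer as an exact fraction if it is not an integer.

Row minima: R1 → 3, R2 → 4; maximin = 4.
Column maxima: X → 8, Y → 4; minimax = 4.
Since maximin = minimax = 4, there is a saddle point and the value is 4.

4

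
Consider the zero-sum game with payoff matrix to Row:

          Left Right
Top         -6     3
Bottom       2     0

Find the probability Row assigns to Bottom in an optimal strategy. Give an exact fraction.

9/11

Row minima: Top → -6, Bottom → 0; maximin = 0.
Column maxima: Left → 2, Right → 3; minimax = 2.
0 ≠ 2, so there is no saddle point; optimal play is mixed.
Let Row play Top with probability p. Expected payoff against Left: (-6)p + 2(1−p) = −8p + 2; against Right: 3p + 0(1−p) = 3p.
Setting these equal: −8p + 2 = 3p ⇒ −11p = -2 ⇒ p = 2/11, and the value is (-8)·(2/11) + 2 = 6/11.
For Column: with q = P(Left), equating Top's and Bottom's payoffs gives −9q + 3 = 2q ⇒ q = 3/11.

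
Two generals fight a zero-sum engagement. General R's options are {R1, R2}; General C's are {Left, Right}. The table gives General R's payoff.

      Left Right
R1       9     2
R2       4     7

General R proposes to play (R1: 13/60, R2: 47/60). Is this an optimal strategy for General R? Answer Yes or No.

No

Against Left this mix gives (13/60)·9 + (47/60)·4 = 61/12.
Against Right this mix gives (13/60)·2 + (47/60)·7 = 71/12.
General C will play Left, holding General R to 61/12. Shifting weight toward the row that does better against Left would raise this floor (the equalizing mix achieves 11/2 against both Left and Right), so the proposed strategy is not optimal.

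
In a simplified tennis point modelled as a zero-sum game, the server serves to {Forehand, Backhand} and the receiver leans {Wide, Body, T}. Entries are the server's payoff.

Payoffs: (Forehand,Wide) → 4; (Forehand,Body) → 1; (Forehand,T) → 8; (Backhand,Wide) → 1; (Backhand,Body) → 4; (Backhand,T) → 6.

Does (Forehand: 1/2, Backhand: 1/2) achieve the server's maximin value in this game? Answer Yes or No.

Against Wide this mix gives (1/2)·4 + (1/2)·1 = 5/2.
Against Body this mix gives (1/2)·1 + (1/2)·4 = 5/2.
Against T this mix gives (1/2)·8 + (1/2)·6 = 7.
All of the receiver's active replies (Wide, Body) yield 5/2, and no column does worse for the server. The mix makes the receiver indifferent and guarantees 5/2, so it is optimal.

Yes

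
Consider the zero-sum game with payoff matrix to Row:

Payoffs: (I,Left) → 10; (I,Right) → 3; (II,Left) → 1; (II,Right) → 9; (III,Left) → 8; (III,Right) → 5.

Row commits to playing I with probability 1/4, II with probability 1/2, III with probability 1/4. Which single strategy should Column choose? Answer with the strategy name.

Left

If Column plays Left, Row's expected payoff is (1/4)·10 + (1/2)·1 + (1/4)·8 = 5.
If Column plays Right, Row's expected payoff is (1/4)·3 + (1/2)·9 + (1/4)·5 = 13/2.
Column minimizes Row's payoff; the smallest is 5, so the best response is Left.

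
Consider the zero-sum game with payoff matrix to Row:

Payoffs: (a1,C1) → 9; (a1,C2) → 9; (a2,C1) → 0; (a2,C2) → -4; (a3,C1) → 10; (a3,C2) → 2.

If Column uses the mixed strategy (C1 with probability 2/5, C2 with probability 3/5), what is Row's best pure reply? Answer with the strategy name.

a1

Expected payoff of a1: (2/5)·9 + (3/5)·9 = 9.
Expected payoff of a2: (2/5)·0 + (3/5)·(-4) = -12/5.
Expected payoff of a3: (2/5)·10 + (3/5)·2 = 26/5.
The largest is 9, so Row's best response is a1.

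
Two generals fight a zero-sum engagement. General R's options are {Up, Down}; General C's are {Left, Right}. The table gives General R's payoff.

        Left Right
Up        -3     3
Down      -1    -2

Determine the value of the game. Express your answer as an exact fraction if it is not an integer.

-9/7

Row minima: Up → -3, Down → -2; maximin = -2.
Column maxima: Left → -1, Right → 3; minimax = -1.
-2 ≠ -1, so there is no saddle point; optimal play is mixed.
Let General R play Up with probability p. Expected payoff against Left: (-3)p + (-1)(1−p) = −2p − 1; against Right: 3p + (-2)(1−p) = 5p − 2.
Setting these equal: −2p − 1 = 5p − 2 ⇒ −7p = -1 ⇒ p = 1/7, and the value is (-2)·(1/7) − 1 = -9/7.
For General C: with q = P(Left), equating Up's and Down's payoffs gives −6q + 3 = q − 2 ⇒ q = 5/7.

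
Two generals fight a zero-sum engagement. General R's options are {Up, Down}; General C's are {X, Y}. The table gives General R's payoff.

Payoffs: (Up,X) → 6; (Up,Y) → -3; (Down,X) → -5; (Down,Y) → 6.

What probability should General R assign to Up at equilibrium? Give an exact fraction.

11/20

Row minima: Up → -3, Down → -5; maximin = -3.
Column maxima: X → 6, Y → 6; minimax = 6.
-3 ≠ 6, so there is no saddle point; optimal play is mixed.
Let General R play Up with probability p. Expected payoff against X: 6p + (-5)(1−p) = 11p − 5; against Y: (-3)p + 6(1−p) = −9p + 6.
Setting these equal: 11p − 5 = −9p + 6 ⇒ 20p = 11 ⇒ p = 11/20, and the value is (11)·(11/20) − 5 = 21/20.
For General C: with q = P(X), equating Up's and Down's payoffs gives 9q − 3 = −11q + 6 ⇒ q = 9/20.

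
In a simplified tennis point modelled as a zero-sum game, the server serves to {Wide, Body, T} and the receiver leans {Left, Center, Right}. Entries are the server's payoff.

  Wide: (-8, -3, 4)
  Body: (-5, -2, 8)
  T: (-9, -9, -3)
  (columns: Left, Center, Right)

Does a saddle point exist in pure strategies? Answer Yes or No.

Yes

Row minima: Wide → -8, Body → -5, T → -9; maximin = -5.
Column maxima: Left → -5, Center → -2, Right → 8; minimax = -5.
maximin = minimax = -5, so a saddle point exists.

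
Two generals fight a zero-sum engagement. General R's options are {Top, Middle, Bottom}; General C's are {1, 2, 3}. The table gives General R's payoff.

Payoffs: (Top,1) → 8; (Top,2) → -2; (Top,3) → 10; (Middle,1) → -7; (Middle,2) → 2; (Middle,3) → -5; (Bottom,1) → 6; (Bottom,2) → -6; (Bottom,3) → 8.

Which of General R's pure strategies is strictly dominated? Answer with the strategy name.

Top gives a strictly higher payoff than Bottom against every column: 8 > 6, -2 > -6, 10 > 8.
So Bottom is strictly dominated and General R never plays it.

Bottom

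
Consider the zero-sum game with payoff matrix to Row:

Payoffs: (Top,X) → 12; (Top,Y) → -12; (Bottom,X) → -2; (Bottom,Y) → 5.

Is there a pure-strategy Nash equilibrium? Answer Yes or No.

Row minima: Top → -12, Bottom → -2; maximin = -2.
Column maxima: X → 12, Y → 5; minimax = 5.
-2 ≠ 5, so no pure-strategy equilibrium exists.

No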